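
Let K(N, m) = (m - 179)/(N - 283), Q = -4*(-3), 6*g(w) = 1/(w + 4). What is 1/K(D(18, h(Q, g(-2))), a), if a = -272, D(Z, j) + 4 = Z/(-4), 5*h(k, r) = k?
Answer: 53/82 ≈ 0.64634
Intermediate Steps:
g(w) = 1/(6*(4 + w)) (g(w) = 1/(6*(w + 4)) = 1/(6*(4 + w)))
Q = 12
h(k, r) = k/5
D(Z, j) = -4 - Z/4 (D(Z, j) = -4 + Z/(-4) = -4 + Z*(-¼) = -4 - Z/4)
K(N, m) = (-179 + m)/(-283 + N)
1/K(D(18, h(Q, g(-2))), a) = 1/((-179 - 272)/(-283 + (-4 - ¼*18))) = 1/(-451/(-283 + (-4 - 9/2))) = 1/(-451/(-283 - 17/2)) = 1/(-451/(-583/2)) = 1/(-2/583*(-451)) = 1/(82/53) = 53/82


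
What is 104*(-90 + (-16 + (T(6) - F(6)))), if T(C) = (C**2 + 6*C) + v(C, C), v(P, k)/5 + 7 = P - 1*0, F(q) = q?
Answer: -4680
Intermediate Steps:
v(P, k) = -35 + 5*P (v(P, k) = -35 + 5*(P - 1*0) = -35 + 5*(P + 0) = -35 + 5*P)
T(C) = -35 + C**2 + 11*C (T(C) = (C**2 + 6*C) + (-35 + 5*C) = -35 + C**2 + 11*C)
104*(-90 + (-16 + (T(6) - F(6)))) = 104*(-90 + (-16 + ((-35 + 6**2 + 11*6) - 1*6))) = 104*(-90 + (-16 + ((-35 + 36 + 66) - 6))) = 104*(-90 + (-16 + (67 - 6))) = 104*(-90 + (-16 + 61)) = 104*(-90 + 45) = 104*(-45) = -4680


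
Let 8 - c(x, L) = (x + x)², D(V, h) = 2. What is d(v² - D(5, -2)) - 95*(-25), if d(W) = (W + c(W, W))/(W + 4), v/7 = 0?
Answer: 2370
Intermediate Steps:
v = 0 (v = 7*0 = 0)
c(x, L) = 8 - 4*x² (c(x, L) = 8 - (x + x)² = 8 - (2*x)² = 8 - 4*x²)
d(W) = (8 + W - 4*W²)/(4 + W) (d(W) = (W + (8 - 4*W²))/(W + 4) = (8 + W - 4*W²)/(4 + W))
d(v² - D(5, -2)) - 95*(-25) = (8 + (0² - 1*2) - 4*(0² - 1*2)²)/(4 + (0² - 1*2)) - 95*(-25) = (8 + (0 - 2) - 4*(0 - 2)²)/(4 + (0 - 2)) + 2375 = (8 - 2 - 4*(-2)²)/(4 - 2) + 2375 = (8 - 2 - 4*4)/2 + 2375 = (8 - 2 - 16)/2 + 2375 = (½)*(-10) + 2375 = -5 + 2375 = 2370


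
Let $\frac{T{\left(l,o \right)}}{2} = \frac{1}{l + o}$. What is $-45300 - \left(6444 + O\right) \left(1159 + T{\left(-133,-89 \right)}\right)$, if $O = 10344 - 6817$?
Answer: $- \frac{1287777508}{111} \approx -1.1602 \cdot 10^{7}$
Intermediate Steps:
$T{\left(l,o \right)} = \frac{2}{l + o}$
$O = 3527$
$-45300 - \left(6444 + O\right) \left(1159 + T{\left(-133,-89 \right)}\right) = -45300 - \left(6444 + 3527\right) \left(1159 + \frac{2}{-133 - 89}\right) = -45300 - 9971 \left(1159 + \frac{2}{-222}\right) = -45300 - 9971 \left(1159 + 2 \left(- \frac{1}{222}\right)\right) = -45300 - 9971 \left(1159 - \frac{1}{111}\right) = -45300 - 9971 \cdot \frac{128648}{111} = -45300 - \frac{1282749208}{111} = - \frac{1287777508}{111}$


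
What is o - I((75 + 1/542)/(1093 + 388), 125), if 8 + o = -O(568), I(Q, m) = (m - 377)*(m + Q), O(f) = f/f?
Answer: 12644066367/401351 ≈ 31504.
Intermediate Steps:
O(f) = 1
I(Q, m) = (-377 + m)*(Q + m)
o = -9 (o = -8 - 1*1 = -8 - 1 = -9)
o - I((75 + 1/542)/(1093 + 388), 125) = -9 - (125² - 377*(75 + 1/542)/(1093 + 388) - 377*125 + ((75 + 1/542)/(1093 + 388))*125) = -9 - (15625 - 377*(75 + 1/542)/1481 - 47125 + ((75 + 1/542)/1481)*125) = -9 - (15625 - 15325427/(542*1481) - 47125 + ((40651/542)*(1/1481))*125) = -9 - (15625 - 377*40651/802702 - 47125 + (40651/802702)*125) = -9 - (15625 - 15325427/802702 - 47125 + 5081375/802702) = -9 - 1*(-12647678526/401351) = -9 + 12647678526/401351 = 12644066367/401351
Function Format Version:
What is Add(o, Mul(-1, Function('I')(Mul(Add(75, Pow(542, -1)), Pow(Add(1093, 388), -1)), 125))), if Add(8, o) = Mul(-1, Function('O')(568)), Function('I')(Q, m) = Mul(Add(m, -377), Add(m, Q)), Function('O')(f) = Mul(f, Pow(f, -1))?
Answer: Rational(12644066367, 401351) ≈ 31504.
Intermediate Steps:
Function('O')(f) = 1
Function('I')(Q, m) = Mul(Add(-377, m), Add(Q, m))
o = -9 (o = Add(-8, Mul(-1, 1)) = Add(-8, -1) = -9)
Add(o, Mul(-1, Function('I')(Mul(Add(75, Pow(542, -1)), Pow(Add(1093, 388), -1)), 125))) = Add(-9, Mul(-1, Add(Pow(125, 2), Mul(-377, Mul(Add(75, Pow(542, -1)), Pow(Add(1093, 388), -1))), Mul(-377, 125), Mul(Mul(Add(75, Pow(542, -1)), Pow(Add(1093, 388), -1)), 125)))) = Add(-9, Mul(-1, Add(15625, Mul(-377, Mul(Add(75, Rational(1, 542)), Pow(1481, -1))), -47125, Mul(Mul(Add(75, Rational(1, 542)), Pow(1481, -1)), 125)))) = Add(-9, Mul(-1, Add(15625, Mul(-377, Mul(Rational(40651, 542), Rational(1, 1481))), -47125, Mul(Mul(Rational(40651, 542), Rational(1, 1481)), 125)))) = Add(-9, Mul(-1, Add(15625, Mul(-377, Rational(40651, 802702)), -47125, Mul(Rational(40651, 802702), 125)))) = Add(-9, Mul(-1, Add(15625, Rational(-15325427, 802702), -47125, Rational(5081375, 802702)))) = Add(-9, Mul(-1, Rational(-12647678526, 401351))) = Add(-9, Rational(12647678526, 401351)) = Rational(12644066367, 401351)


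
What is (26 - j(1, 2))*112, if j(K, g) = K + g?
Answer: 2576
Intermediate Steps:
(26 - j(1, 2))*112 = (26 - (1 + 2))*112 = (26 - 1*3)*112 = (26 - 3)*112 = 23*112 = 2576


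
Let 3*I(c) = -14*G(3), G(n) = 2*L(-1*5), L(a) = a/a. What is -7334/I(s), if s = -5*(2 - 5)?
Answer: 11001/14 ≈ 785.79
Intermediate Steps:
s = 15 (s = -5*(-3) = 15)
L(a) = 1
G(n) = 2 (G(n) = 2*1 = 2)
I(c) = -28/3 (I(c) = (-14*2)/3 = (⅓)*(-28) = -28/3)
-7334/I(s) = -7334/(-28/3) = -7334*(-3/28) = 11001/14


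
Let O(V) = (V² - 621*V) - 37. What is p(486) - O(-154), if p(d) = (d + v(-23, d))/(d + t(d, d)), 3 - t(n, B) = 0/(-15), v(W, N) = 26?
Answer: -58343545/489 ≈ -1.1931e+5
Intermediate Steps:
t(n, B) = 3 (t(n, B) = 3 - 0/(-15) = 3 - 0*(-1)/15 = 3 - 1*0 = 3 + 0 = 3)
O(V) = -37 + V² - 621*V
p(d) = (26 + d)/(3 + d) (p(d) = (d + 26)/(d + 3) = (26 + d)/(3 + d))
p(486) - O(-154) = (26 + 486)/(3 + 486) - (-37 + (-154)² - 621*(-154)) = 512/489 - (-37 + 23716 + 95634) = (1/489)*512 - 1*119313 = 512/489 - 119313 = -58343545/489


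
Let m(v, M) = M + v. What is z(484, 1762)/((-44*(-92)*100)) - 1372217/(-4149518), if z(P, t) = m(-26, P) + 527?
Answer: 55956071683/167972488640 ≈ 0.33313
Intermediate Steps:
z(P, t) = 501 + P (z(P, t) = (P - 26) + 527 = (-26 + P) + 527 = 501 + P)
z(484, 1762)/((-44*(-92)*100)) - 1372217/(-4149518) = (501 + 484)/((-44*(-92)*100)) - 1372217/(-4149518) = 985/((4048*100)) - 1372217*(-1/4149518) = 985/404800 + 1372217/4149518 = 985*(1/404800) + 1372217/4149518 = 197/80960 + 1372217/4149518 = 55956071683/167972488640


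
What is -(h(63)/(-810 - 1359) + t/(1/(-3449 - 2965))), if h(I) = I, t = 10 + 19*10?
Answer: 309154807/241 ≈ 1.2828e+6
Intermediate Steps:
t = 200 (t = 10 + 190 = 200)
-(h(63)/(-810 - 1359) + t/(1/(-3449 - 2965))) = -(63/(-810 - 1359) + 200/(1/(-3449 - 2965))) = -(63/(-2169) + 200/(1/(-6414))) = -(63*(-1/2169) + 200/(-1/6414)) = -(-7/241 + 200*(-6414)) = -(-7/241 - 1282800) = -1*(-309154807/241) = 309154807/241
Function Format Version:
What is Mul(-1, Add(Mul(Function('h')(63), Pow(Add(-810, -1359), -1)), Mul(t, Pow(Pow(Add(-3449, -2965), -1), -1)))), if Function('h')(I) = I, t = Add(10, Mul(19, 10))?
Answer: Rational(309154807, 241) ≈ 1.2828e+6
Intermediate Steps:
t = 200 (t = Add(10, 190) = 200)
Mul(-1, Add(Mul(Function('h')(63), Pow(Add(-810, -1359), -1)), Mul(t, Pow(Pow(Add(-3449, -2965), -1), -1)))) = Mul(-1, Add(Mul(63, Pow(Add(-810, -1359), -1)), Mul(200, Pow(Pow(Add(-3449, -2965), -1), -1)))) = Mul(-1, Add(Mul(63, Pow(-2169, -1)), Mul(200, Pow(Pow(-6414, -1), -1)))) = Mul(-1, Add(Mul(63, Rational(-1, 2169)), Mul(200, Pow(Rational(-1, 6414), -1)))) = Mul(-1, Add(Rational(-7, 241), Mul(200, -6414))) = Mul(-1, Add(Rational(-7, 241), -1282800)) = Mul(-1, Rational(-309154807, 241)) = Rational(309154807, 241)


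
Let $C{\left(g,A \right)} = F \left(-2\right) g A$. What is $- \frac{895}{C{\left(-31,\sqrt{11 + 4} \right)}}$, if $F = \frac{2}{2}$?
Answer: $- \frac{179 \sqrt{15}}{186} \approx -3.7272$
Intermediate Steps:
$F = 1$ ($F = 2 \cdot \frac{1}{2} = 1$)
$C{\left(g,A \right)} = - 2 A g$ ($C{\left(g,A \right)} = 1 \left(-2\right) g A = - 2 A g$)
$- \frac{895}{C{\left(-31,\sqrt{11 + 4} \right)}} = - \frac{895}{\left(-2\right) \sqrt{11 + 4} \left(-31\right)} = - \frac{895}{\left(-2\right) \sqrt{15} \left(-31\right)} = - \frac{895}{62 \sqrt{15}} = - 895 \frac{\sqrt{15}}{930} = - \frac{179 \sqrt{15}}{186}$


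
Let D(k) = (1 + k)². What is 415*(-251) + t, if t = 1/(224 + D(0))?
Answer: -23437124/225 ≈ -1.0417e+5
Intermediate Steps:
t = 1/225 (t = 1/(224 + (1 + 0)²) = 1/(224 + 1²) = 1/(224 + 1) = 1/225 ≈ 0.0044444)
415*(-251) + t = 415*(-251) + 1/225 = -104165 + 1/225 = -23437124/225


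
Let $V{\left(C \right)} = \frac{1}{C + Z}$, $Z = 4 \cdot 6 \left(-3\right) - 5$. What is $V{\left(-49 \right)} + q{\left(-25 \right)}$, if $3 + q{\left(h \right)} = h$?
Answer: $- \frac{3529}{126} \approx -28.008$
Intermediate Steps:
$q{\left(h \right)} = -3 + h$
$Z = -77$ ($Z = 24 \left(-3\right) - 5 = -72 - 5 = -77$)
$V{\left(C \right)} = \frac{1}{-77 + C}$ ($V{\left(C \right)} = \frac{1}{C - 77} = \frac{1}{-77 + C}$)
$V{\left(-49 \right)} + q{\left(-25 \right)} = \frac{1}{-77 - 49} - 28 = \frac{1}{-126} - 28 = - \frac{1}{126} - 28 = - \frac{3529}{126}$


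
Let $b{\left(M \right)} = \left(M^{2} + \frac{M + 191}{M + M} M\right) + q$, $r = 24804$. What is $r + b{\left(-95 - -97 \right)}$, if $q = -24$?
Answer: $\frac{49761}{2} \approx 24881.0$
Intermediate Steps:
$b{\left(M \right)} = \frac{143}{2} + M^{2} + \frac{M}{2}$ ($b{\left(M \right)} = \left(M^{2} + \frac{M + 191}{M + M} M\right) - 24 = \left(M^{2} + \frac{191 + M}{2 M} M\right) - 24 = \left(M^{2} + \left(\frac{191}{2} + \frac{M}{2}\right)\right) - 24 = \left(\frac{191}{2} + M^{2} + \frac{M}{2}\right) - 24 = \frac{143}{2} + M^{2} + \frac{M}{2}$)
$r + b{\left(-95 - -97 \right)} = 24804 + \left(\frac{143}{2} + \left(-95 - -97\right)^{2} + \frac{-95 - -97}{2}\right) = 24804 + \left(\frac{143}{2} + \left(-95 + 97\right)^{2} + \frac{-95 + 97}{2}\right) = 24804 + \left(\frac{143}{2} + 2^{2} + \frac{1}{2} \cdot 2\right) = 24804 + \left(\frac{143}{2} + 4 + 1\right) = 24804 + \frac{153}{2} = \frac{49761}{2}$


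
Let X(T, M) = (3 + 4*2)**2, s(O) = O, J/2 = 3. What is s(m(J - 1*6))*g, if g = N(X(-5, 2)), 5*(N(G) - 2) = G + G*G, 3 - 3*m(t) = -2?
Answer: 4924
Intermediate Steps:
J = 6 (J = 2*3 = 6)
m(t) = 5/3 (m(t) = 1 - 1/3*(-2) = 1 + 2/3 = 5/3)
X(T, M) = 121 (X(T, M) = (3 + 8)**2 = 11**2 = 121)
N(G) = 2 + G/5 + G**2/5 (N(G) = 2 + (G + G*G)/5 = 2 + (G + G**2)/5 = 2 + (G/5 + G**2/5) = 2 + G/5 + G**2/5)
g = 14772/5 (g = 2 + (1/5)*121 + (1/5)*121**2 = 2 + 121/5 + (1/5)*14641 = 2 + 121/5 + 14641/5 = 14772/5 ≈ 2954.4)
s(m(J - 1*6))*g = (5/3)*(14772/5) = 4924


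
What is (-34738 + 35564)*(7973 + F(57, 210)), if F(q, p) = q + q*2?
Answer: 6726944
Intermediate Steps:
F(q, p) = 3*q (F(q, p) = q + 2*q = 3*q)
(-34738 + 35564)*(7973 + F(57, 210)) = (-34738 + 35564)*(7973 + 3*57) = 826*(7973 + 171) = 826*8144 = 6726944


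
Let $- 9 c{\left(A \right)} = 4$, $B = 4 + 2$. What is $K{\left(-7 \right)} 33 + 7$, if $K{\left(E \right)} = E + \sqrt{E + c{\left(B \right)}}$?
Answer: $-224 + 11 i \sqrt{67} \approx -224.0 + 90.039 i$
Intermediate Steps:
$B = 6$
$c{\left(A \right)} = - \frac{4}{9}$ ($c{\left(A \right)} = \left(- \frac{1}{9}\right) 4 = - \frac{4}{9}$)
$K{\left(E \right)} = E + \sqrt{- \frac{4}{9} + E}$ ($K{\left(E \right)} = E + \sqrt{E - \frac{4}{9}} = E + \sqrt{- \frac{4}{9} + E}$)
$K{\left(-7 \right)} 33 + 7 = \left(-7 + \frac{\sqrt{-4 + 9 \left(-7\right)}}{3}\right) 33 + 7 = \left(-7 + \frac{\sqrt{-4 - 63}}{3}\right) 33 + 7 = \left(-7 + \frac{\sqrt{-67}}{3}\right) 33 + 7 = \left(-7 + \frac{i \sqrt{67}}{3}\right) 33 + 7 = \left(-231 + 11 i \sqrt{67}\right) + 7 = -224 + 11 i \sqrt{67}$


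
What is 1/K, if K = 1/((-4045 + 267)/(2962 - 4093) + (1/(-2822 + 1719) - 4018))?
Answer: -5008260871/1247493 ≈ -4014.7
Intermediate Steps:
K = -1247493/5008260871 (K = 1/(-3778/(-1131) + (1/(-1103) - 4018)) = 1/(-3778*(-1/1131) + (-1/1103 - 4018)) = 1/(3778/1131 - 4431855/1103) = 1/(-5008260871/1247493) = -1247493/5008260871 ≈ -0.00024909)
1/K = 1/(-1247493/5008260871) = -5008260871/1247493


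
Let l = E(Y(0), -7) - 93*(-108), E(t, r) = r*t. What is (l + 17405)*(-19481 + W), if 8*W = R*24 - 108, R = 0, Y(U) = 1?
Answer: -534968069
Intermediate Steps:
l = 10037 (l = -7*1 - 93*(-108) = -7 + 10044 = 10037)
W = -27/2 (W = (0*24 - 108)/8 = (0 - 108)/8 = (1/8)*(-108) = -27/2 ≈ -13.500)
(l + 17405)*(-19481 + W) = (10037 + 17405)*(-19481 - 27/2) = 27442*(-38989/2) = -534968069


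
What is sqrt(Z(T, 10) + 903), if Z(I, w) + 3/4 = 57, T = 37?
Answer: sqrt(3837)/2 ≈ 30.972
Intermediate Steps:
Z(I, w) = 225/4 (Z(I, w) = -3/4 + 57 = 225/4)
sqrt(Z(T, 10) + 903) = sqrt(225/4 + 903) = sqrt(3837/4) = sqrt(3837)/2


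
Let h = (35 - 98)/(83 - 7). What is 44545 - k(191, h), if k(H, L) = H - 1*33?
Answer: 44387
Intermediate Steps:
h = -63/76 ≈ -0.82895
k(H, L) = -33 + H (k(H, L) = H - 33 = -33 + H)
44545 - k(191, h) = 44545 - (-33 + 191) = 44545 - 1*158 = 44545 - 158 = 44387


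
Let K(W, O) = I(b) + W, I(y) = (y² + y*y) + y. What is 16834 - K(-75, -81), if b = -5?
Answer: 16864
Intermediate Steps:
I(y) = y + 2*y² (I(y) = (y² + y²) + y = 2*y² + y = y + 2*y²)
K(W, O) = 45 + W (K(W, O) = -5*(1 + 2*(-5)) + W = -5*(1 - 10) + W = -5*(-9) + W = 45 + W)
16834 - K(-75, -81) = 16834 - (45 - 75) = 16834 - 1*(-30) = 16834 + 30 = 16864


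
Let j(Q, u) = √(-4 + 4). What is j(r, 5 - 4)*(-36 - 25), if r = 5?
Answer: 0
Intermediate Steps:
j(Q, u) = 0 (j(Q, u) = √0 = 0)
j(r, 5 - 4)*(-36 - 25) = 0*(-36 - 25) = 0*(-61) = 0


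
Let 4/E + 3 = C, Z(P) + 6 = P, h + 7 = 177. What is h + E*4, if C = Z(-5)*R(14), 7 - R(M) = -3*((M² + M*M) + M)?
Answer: 1145622/6739 ≈ 170.00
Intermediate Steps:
h = 170 (h = -7 + 177 = 170)
Z(P) = -6 + P
R(M) = 7 + 3*M + 6*M² (R(M) = 7 - (-3)*((M² + M*M) + M) = 7 - (-3)*((M² + M²) + M) = 7 - (-3)*(2*M² + M) = 7 - (-3)*(M + 2*M²) = 7 - (-6*M² - 3*M) = 7 + (3*M + 6*M²) = 7 + 3*M + 6*M²)
C = -13475 (C = (-6 - 5)*(7 + 3*14 + 6*14²) = -11*(7 + 42 + 6*196) = -11*(7 + 42 + 1176) = -11*1225 = -13475)
E = -2/6739 (E = 4/(-3 - 13475) = 4/(-13478) = 4*(-1/13478) = -2/6739 ≈ -0.00029678)
h + E*4 = 170 - 2/6739*4 = 170 - 8/6739 = 1145622/6739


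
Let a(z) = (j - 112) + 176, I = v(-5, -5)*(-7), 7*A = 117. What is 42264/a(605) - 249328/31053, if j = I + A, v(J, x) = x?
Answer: 166389116/465795 ≈ 357.22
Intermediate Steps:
A = 117/7 (A = (1/7)*117 = 117/7 ≈ 16.714)
I = 35 (I = -5*(-7) = 35)
j = 362/7 (j = 35 + 117/7 = 362/7 ≈ 51.714)
a(z) = 810/7 (a(z) = (362/7 - 112) + 176 = -422/7 + 176 = 810/7)
42264/a(605) - 249328/31053 = 42264/(810/7) - 249328/31053 = 42264*(7/810) - 249328*1/31053 = 16436/45 - 249328/31053 = 166389116/465795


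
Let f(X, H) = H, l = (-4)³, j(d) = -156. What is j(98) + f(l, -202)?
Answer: -358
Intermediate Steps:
l = -64
j(98) + f(l, -202) = -156 - 202 = -358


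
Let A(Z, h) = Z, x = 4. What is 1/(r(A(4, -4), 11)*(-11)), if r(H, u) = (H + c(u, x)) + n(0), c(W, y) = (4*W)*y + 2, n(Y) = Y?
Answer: -1/2002 ≈ -0.00049950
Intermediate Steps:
c(W, y) = 2 + 4*W*y (c(W, y) = 4*W*y + 2 = 2 + 4*W*y)
r(H, u) = 2 + H + 16*u (r(H, u) = (H + (2 + 4*u*4)) + 0 = (H + (2 + 16*u)) + 0 = (2 + H + 16*u) + 0 = 2 + H + 16*u)
1/(r(A(4, -4), 11)*(-11)) = 1/((2 + 4 + 16*11)*(-11)) = 1/((2 + 4 + 176)*(-11)) = 1/(182*(-11)) = 1/(-2002) = -1/2002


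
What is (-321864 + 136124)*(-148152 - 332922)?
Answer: 89354684760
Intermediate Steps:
(-321864 + 136124)*(-148152 - 332922) = -185740*(-481074) = 89354684760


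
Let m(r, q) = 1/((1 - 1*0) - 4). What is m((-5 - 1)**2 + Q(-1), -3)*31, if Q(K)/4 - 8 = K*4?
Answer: -31/3 ≈ -10.333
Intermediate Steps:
Q(K) = 32 + 16*K (Q(K) = 32 + 4*(K*4) = 32 + 4*(4*K) = 32 + 16*K)
m(r, q) = -1/3 (m(r, q) = 1/((1 + 0) - 4) = 1/(1 - 4) = 1/(-3) = -1/3)
m((-5 - 1)**2 + Q(-1), -3)*31 = -1/3*31 = -31/3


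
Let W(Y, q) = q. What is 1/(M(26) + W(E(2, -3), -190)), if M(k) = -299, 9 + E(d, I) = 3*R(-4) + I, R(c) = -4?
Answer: -1/489 ≈ -0.0020450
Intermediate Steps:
E(d, I) = -21 + I (E(d, I) = -9 + (3*(-4) + I) = -9 + (-12 + I) = -21 + I)
1/(M(26) + W(E(2, -3), -190)) = 1/(-299 - 190) = 1/(-489) = -1/489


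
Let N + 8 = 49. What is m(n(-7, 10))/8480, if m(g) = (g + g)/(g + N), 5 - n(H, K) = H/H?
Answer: 1/47700 ≈ 2.0964e-5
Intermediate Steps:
N = 41 (N = -8 + 49 = 41)
n(H, K) = 4 (n(H, K) = 5 - H/H = 5 - 1*1 = 5 - 1 = 4)
m(g) = 2*g/(41 + g) (m(g) = (g + g)/(g + 41) = (2*g)/(41 + g) = 2*g/(41 + g))
m(n(-7, 10))/8480 = (2*4/(41 + 4))/8480 = (2*4/45)*(1/8480) = (2*4*(1/45))*(1/8480) = (8/45)*(1/8480) = 1/47700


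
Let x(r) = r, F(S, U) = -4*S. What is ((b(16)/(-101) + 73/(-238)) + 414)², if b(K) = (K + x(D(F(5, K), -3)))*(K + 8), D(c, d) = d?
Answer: 97418933230609/577825444 ≈ 1.6860e+5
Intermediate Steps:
b(K) = (-3 + K)*(8 + K) (b(K) = (K - 3)*(K + 8) = (-3 + K)*(8 + K))
((b(16)/(-101) + 73/(-238)) + 414)² = (((-24 + 16² + 5*16)/(-101) + 73/(-238)) + 414)² = (((-24 + 256 + 80)*(-1/101) + 73*(-1/238)) + 414)² = ((312*(-1/101) - 73/238) + 414)² = ((-312/101 - 73/238) + 414)² = (-81629/24038 + 414)² = (9870103/24038)² = 97418933230609/577825444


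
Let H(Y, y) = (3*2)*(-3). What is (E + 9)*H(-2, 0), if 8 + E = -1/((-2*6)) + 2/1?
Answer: -111/2 ≈ -55.500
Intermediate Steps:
H(Y, y) = -18 (H(Y, y) = 6*(-3) = -18)
E = -71/12 (E = -8 + (-1/((-2*6)) + 2/1) = -8 + (-1/(-12) + 2*1) = -8 + (-1*(-1/12) + 2) = -8 + (1/12 + 2) = -8 + 25/12 = -71/12 ≈ -5.9167)
(E + 9)*H(-2, 0) = (-71/12 + 9)*(-18) = (37/12)*(-18) = -111/2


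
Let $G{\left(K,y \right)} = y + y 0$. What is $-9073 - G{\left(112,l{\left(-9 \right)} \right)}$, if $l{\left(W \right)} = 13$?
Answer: $-9086$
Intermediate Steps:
$G{\left(K,y \right)} = y$ ($G{\left(K,y \right)} = y + 0 = y$)
$-9073 - G{\left(112,l{\left(-9 \right)} \right)} = -9073 - 13 = -9086$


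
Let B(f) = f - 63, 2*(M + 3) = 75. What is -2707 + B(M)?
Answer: -5471/2 ≈ -2735.5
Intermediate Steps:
M = 69/2 (M = -3 + (1/2)*75 = -3 + 75/2 = 69/2 ≈ 34.500)
B(f) = -63 + f
-2707 + B(M) = -2707 + (-63 + 69/2) = -2707 - 57/2 = -5471/2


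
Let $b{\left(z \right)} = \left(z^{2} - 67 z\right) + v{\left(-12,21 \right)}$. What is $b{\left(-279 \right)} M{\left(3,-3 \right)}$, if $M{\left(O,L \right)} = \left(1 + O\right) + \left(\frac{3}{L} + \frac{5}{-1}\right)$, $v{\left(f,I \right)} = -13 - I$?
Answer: $-193000$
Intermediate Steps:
$M{\left(O,L \right)} = -4 + O + \frac{3}{L}$ ($M{\left(O,L \right)} = \left(1 + O\right) + \left(\frac{3}{L} + 5 \left(-1\right)\right) = \left(1 + O\right) - \left(5 - \frac{3}{L}\right) = -4 + O + \frac{3}{L}$)
$b{\left(z \right)} = -34 + z^{2} - 67 z$ ($b{\left(z \right)} = \left(z^{2} - 67 z\right) - 34 = -34 + z^{2} - 67 z$)
$b{\left(-279 \right)} M{\left(3,-3 \right)} = \left(-34 + \left(-279\right)^{2} - -18693\right) \left(-4 + 3 + \frac{3}{-3}\right) = \left(-34 + 77841 + 18693\right) \left(-4 + 3 + 3 \left(- \frac{1}{3}\right)\right) = 96500 \left(-4 + 3 - 1\right) = 96500 \left(-2\right) = -193000$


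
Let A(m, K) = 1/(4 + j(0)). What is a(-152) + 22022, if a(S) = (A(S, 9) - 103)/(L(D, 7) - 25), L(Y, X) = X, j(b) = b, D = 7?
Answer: 528665/24 ≈ 22028.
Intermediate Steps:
A(m, K) = 1/4 (A(m, K) = 1/(4 + 0) = 1/4)
a(S) = 137/24 (a(S) = (1/4 - 103)/(7 - 25) = -411/4/(-18) = -411/4*(-1/18) = 137/24)
a(-152) + 22022 = 137/24 + 22022 = 528665/24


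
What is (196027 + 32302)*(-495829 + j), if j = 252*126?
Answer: -105962237333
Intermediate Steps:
j = 31752
(196027 + 32302)*(-495829 + j) = (196027 + 32302)*(-495829 + 31752) = 228329*(-464077) = -105962237333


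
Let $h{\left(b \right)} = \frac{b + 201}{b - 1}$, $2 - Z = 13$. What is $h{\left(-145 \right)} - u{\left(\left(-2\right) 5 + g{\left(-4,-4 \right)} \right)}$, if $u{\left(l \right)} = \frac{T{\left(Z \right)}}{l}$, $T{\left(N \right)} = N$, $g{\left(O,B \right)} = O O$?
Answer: $\frac{635}{438} \approx 1.4498$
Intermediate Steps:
$Z = -11$ ($Z = 2 - 13 = -11$)
$g{\left(O,B \right)} = O^{2}$
$h{\left(b \right)} = \frac{201 + b}{-1 + b}$
$u{\left(l \right)} = - \frac{11}{l}$
$h{\left(-145 \right)} - u{\left(\left(-2\right) 5 + g{\left(-4,-4 \right)} \right)} = \frac{201 - 145}{-1 - 145} - - \frac{11}{\left(-2\right) 5 + \left(-4\right)^{2}} = \frac{1}{-146} \cdot 56 - - \frac{11}{-10 + 16} = \left(- \frac{1}{146}\right) 56 - - \frac{11}{6} = - \frac{28}{73} - \left(-11\right) \frac{1}{6} = - \frac{28}{73} - - \frac{11}{6} = - \frac{28}{73} + \frac{11}{6} = \frac{635}{438}$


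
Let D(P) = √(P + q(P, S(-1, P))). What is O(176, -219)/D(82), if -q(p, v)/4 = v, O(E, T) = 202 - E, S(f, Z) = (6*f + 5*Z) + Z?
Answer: -13*I*√38/133 ≈ -0.60254*I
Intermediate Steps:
S(f, Z) = 6*Z + 6*f (S(f, Z) = (5*Z + 6*f) + Z = 6*Z + 6*f)
q(p, v) = -4*v
D(P) = √(24 - 23*P) (D(P) = √(P - 4*(6*P + 6*(-1))) = √(P - 4*(6*P - 6)) = √(P - 4*(-6 + 6*P)) = √(P + (24 - 24*P)) = √(24 - 23*P))
O(176, -219)/D(82) = (202 - 1*176)/(√(24 - 23*82)) = (202 - 176)/(√(24 - 1886)) = 26/(√(-1862)) = 26/((7*I*√38)) = 26*(-I*√38/266) = -13*I*√38/133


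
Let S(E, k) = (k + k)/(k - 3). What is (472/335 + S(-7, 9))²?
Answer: 2181529/112225 ≈ 19.439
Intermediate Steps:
S(E, k) = 2*k/(-3 + k) (S(E, k) = (2*k)/(-3 + k) = 2*k/(-3 + k))
(472/335 + S(-7, 9))² = (472/335 + 2*9/(-3 + 9))² = (472*(1/335) + 2*9/6)² = (472/335 + 2*9*(⅙))² = (472/335 + 3)² = (1477/335)² = 2181529/112225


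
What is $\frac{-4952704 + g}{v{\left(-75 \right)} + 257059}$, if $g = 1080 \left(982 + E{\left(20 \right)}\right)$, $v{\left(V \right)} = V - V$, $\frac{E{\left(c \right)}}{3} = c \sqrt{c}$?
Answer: $- \frac{3892144}{257059} + \frac{129600 \sqrt{5}}{257059} \approx -14.014$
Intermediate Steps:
$E{\left(c \right)} = 3 c^{\frac{3}{2}}$ ($E{\left(c \right)} = 3 c \sqrt{c} = 3 c^{\frac{3}{2}}$)
$v{\left(V \right)} = 0$
$g = 1060560 + 129600 \sqrt{5}$ ($g = 1080 \left(982 + 3 \cdot 20^{\frac{3}{2}}\right) = 1080 \left(982 + 3 \cdot 40 \sqrt{5}\right) = 1080 \left(982 + 120 \sqrt{5}\right) = 1060560 + 129600 \sqrt{5} \approx 1.3504 \cdot 10^{6}$)
$\frac{-4952704 + g}{v{\left(-75 \right)} + 257059} = \frac{-4952704 + \left(1060560 + 129600 \sqrt{5}\right)}{0 + 257059} = \frac{-3892144 + 129600 \sqrt{5}}{257059} = \left(-3892144 + 129600 \sqrt{5}\right) \frac{1}{257059} = - \frac{3892144}{257059} + \frac{129600 \sqrt{5}}{257059}$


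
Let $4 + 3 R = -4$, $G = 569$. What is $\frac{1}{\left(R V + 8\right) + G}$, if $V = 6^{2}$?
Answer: $\frac{1}{481} \approx 0.002079$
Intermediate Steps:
$V = 36$
$R = - \frac{8}{3}$ ($R = - \frac{4}{3} + \frac{1}{3} \left(-4\right) = - \frac{4}{3} - \frac{4}{3} = - \frac{8}{3} \approx -2.6667$)
$\frac{1}{\left(R V + 8\right) + G} = \frac{1}{\left(\left(- \frac{8}{3}\right) 36 + 8\right) + 569} = \frac{1}{\left(-96 + 8\right) + 569} = \frac{1}{-88 + 569} = \frac{1}{481}$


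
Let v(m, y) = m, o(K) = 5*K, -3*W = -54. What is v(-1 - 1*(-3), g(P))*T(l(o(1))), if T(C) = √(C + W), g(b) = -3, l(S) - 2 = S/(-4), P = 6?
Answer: 5*√3 ≈ 8.6602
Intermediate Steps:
W = 18 (W = -⅓*(-54) = 18)
l(S) = 2 - S/4 (l(S) = 2 + S/(-4) = 2 + S*(-¼) = 2 - S/4)
T(C) = √(18 + C) (T(C) = √(C + 18) = √(18 + C))
v(-1 - 1*(-3), g(P))*T(l(o(1))) = (-1 - 1*(-3))*√(18 + (2 - 5/4)) = (-1 + 3)*√(18 + (2 - ¼*5)) = 2*√(18 + (2 - 5/4)) = 2*√(18 + ¾) = 2*√(75/4) = 2*(5*√3/2) = 5*√3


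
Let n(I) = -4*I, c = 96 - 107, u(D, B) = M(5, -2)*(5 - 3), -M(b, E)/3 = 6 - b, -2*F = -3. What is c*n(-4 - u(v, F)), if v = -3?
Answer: 88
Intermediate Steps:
F = 3/2 (F = -½*(-3) = 3/2 ≈ 1.5000)
M(b, E) = -18 + 3*b (M(b, E) = -3*(6 - b) = -18 + 3*b)
u(D, B) = -6 (u(D, B) = (-18 + 3*5)*(5 - 3) = (-18 + 15)*2 = -3*2 = -6)
c = -11
c*n(-4 - u(v, F)) = -(-44)*(-4 - 1*(-6)) = -(-44)*(-4 + 6) = -(-44)*2 = -11*(-8) = 88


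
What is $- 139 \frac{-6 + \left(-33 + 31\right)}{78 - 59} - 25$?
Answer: $\frac{637}{19} \approx 33.526$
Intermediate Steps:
$- 139 \frac{-6 + \left(-33 + 31\right)}{78 - 59} - 25 = - 139 \frac{-6 - 2}{19} - 25 = - 139 \left(\left(-8\right) \frac{1}{19}\right) - 25 = \left(-139\right) \left(- \frac{8}{19}\right) - 25 = \frac{1112}{19} - 25 = \frac{637}{19}$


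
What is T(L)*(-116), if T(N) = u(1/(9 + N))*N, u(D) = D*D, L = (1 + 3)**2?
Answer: -1856/625 ≈ -2.9696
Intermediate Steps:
L = 16 (L = 4**2 = 16)
u(D) = D**2
T(N) = N/(9 + N)**2 (T(N) = (1/(9 + N))**2*N = N/(9 + N)**2)
T(L)*(-116) = (16/(9 + 16)**2)*(-116) = (16/25**2)*(-116) = (16*(1/625))*(-116) = (16/625)*(-116) = -1856/625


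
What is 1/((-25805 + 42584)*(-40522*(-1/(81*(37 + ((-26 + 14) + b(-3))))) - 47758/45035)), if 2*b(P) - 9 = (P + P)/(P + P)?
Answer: 3647835/955763345369 ≈ 3.8167e-6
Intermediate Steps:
b(P) = 5 (b(P) = 9/2 + ((P + P)/(P + P))/2 = 9/2 + ((2*P)/((2*P)))/2 = 9/2 + ((2*P)*(1/(2*P)))/2 = 9/2 + (½)*1 = 9/2 + ½ = 5)
1/((-25805 + 42584)*(-40522*(-1/(81*(37 + ((-26 + 14) + b(-3))))) - 47758/45035)) = 1/((-25805 + 42584)*(-40522*(-1/(81*(37 + ((-26 + 14) + 5)))) - 47758/45035)) = 1/(16779*(-40522*(-1/(81*(37 + (-12 + 5)))) - 47758*1/45035)) = 1/(16779*(-40522*(-1/(81*(37 - 7))) - 47758/45035)) = 1/(16779*(-40522/(30*(-81)) - 47758/45035)) = 1/(16779*(-40522/(-2430) - 47758/45035)) = 1/(16779*(-40522*(-1/2430) - 47758/45035)) = 1/(16779*(20261/1215 - 47758/45035)) = 1/(16779*(170885633/10943505)) = (1/16779)*(10943505/170885633) = 3647835/955763345369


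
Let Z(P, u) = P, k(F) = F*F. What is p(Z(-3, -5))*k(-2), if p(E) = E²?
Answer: 36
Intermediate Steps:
k(F) = F²
p(Z(-3, -5))*k(-2) = (-3)²*(-2)² = 9*4 = 36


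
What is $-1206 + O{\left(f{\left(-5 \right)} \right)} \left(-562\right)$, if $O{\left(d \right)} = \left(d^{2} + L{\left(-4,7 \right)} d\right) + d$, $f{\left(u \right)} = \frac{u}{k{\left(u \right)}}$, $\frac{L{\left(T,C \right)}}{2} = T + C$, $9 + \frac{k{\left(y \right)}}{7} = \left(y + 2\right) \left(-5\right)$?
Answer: $- \frac{657647}{882} \approx -745.63$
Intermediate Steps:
$k{\left(y \right)} = -133 - 35 y$ ($k{\left(y \right)} = -63 + 7 \left(y + 2\right) \left(-5\right) = -63 + 7 \left(2 + y\right) \left(-5\right) = -63 + 7 \left(-10 - 5 y\right) = -63 - \left(70 + 35 y\right) = -133 - 35 y$)
$L{\left(T,C \right)} = 2 C + 2 T$ ($L{\left(T,C \right)} = 2 \left(T + C\right) = 2 \left(C + T\right) = 2 C + 2 T$)
$f{\left(u \right)} = \frac{u}{-133 - 35 u}$
$O{\left(d \right)} = d^{2} + 7 d$ ($O{\left(d \right)} = \left(d^{2} + \left(2 \cdot 7 + 2 \left(-4\right)\right) d\right) + d = \left(d^{2} + \left(14 - 8\right) d\right) + d = \left(d^{2} + 6 d\right) + d = d^{2} + 7 d$)
$-1206 + O{\left(f{\left(-5 \right)} \right)} \left(-562\right) = -1206 + \left(-1\right) \left(-5\right) \frac{1}{133 + 35 \left(-5\right)} \left(7 - - \frac{5}{133 + 35 \left(-5\right)}\right) \left(-562\right) = -1206 + \left(-1\right) \left(-5\right) \frac{1}{133 - 175} \left(7 - - \frac{5}{133 - 175}\right) \left(-562\right) = -1206 + \left(-1\right) \left(-5\right) \frac{1}{-42} \left(7 - - \frac{5}{-42}\right) \left(-562\right) = -1206 + \left(-1\right) \left(-5\right) \left(- \frac{1}{42}\right) \left(7 - \left(-5\right) \left(- \frac{1}{42}\right)\right) \left(-562\right) = -1206 + - \frac{5 \left(7 - \frac{5}{42}\right)}{42} \left(-562\right) = -1206 + \left(- \frac{5}{42}\right) \frac{289}{42} \left(-562\right) = -1206 - - \frac{406045}{882} = -1206 + \frac{406045}{882} = - \frac{657647}{882}$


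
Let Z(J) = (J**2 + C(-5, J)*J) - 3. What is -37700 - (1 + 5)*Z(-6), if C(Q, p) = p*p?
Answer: -36602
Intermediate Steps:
C(Q, p) = p**2
Z(J) = -3 + J**2 + J**3 (Z(J) = (J**2 + J**2*J) - 3 = (J**2 + J**3) - 3 = -3 + J**2 + J**3)
-37700 - (1 + 5)*Z(-6) = -37700 - (1 + 5)*(-3 + (-6)**2 + (-6)**3) = -37700 - 6*(-3 + 36 - 216) = -37700 - 6*(-183) = -37700 - 1*(-1098) = -37700 + 1098 = -36602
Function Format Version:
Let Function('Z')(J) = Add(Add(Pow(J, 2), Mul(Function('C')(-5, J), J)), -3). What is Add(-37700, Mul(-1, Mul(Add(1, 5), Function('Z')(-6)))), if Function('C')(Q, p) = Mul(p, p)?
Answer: -36602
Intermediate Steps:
Function('C')(Q, p) = Pow(p, 2)
Function('Z')(J) = Add(-3, Pow(J, 2), Pow(J, 3)) (Function('Z')(J) = Add(Add(Pow(J, 2), Mul(Pow(J, 2), J)), -3) = Add(Add(Pow(J, 2), Pow(J, 3)), -3) = Add(-3, Pow(J, 2), Pow(J, 3)))
Add(-37700, Mul(-1, Mul(Add(1, 5), Function('Z')(-6)))) = Add(-37700, Mul(-1, Mul(Add(1, 5), Add(-3, Pow(-6, 2), Pow(-6, 3))))) = Add(-37700, Mul(-1, Mul(6, Add(-3, 36, -216)))) = Add(-37700, Mul(-1, Mul(6, -183))) = Add(-37700, Mul(-1, -1098)) = Add(-37700, 1098) = -36602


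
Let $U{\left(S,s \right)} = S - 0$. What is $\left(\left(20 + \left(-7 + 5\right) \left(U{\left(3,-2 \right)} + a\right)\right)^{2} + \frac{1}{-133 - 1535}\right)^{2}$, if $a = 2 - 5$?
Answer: $\frac{445154505601}{2782224} \approx 1.6 \cdot 10^{5}$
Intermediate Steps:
$a = -3$ ($a = 2 - 5 = -3$)
$U{\left(S,s \right)} = S$ ($U{\left(S,s \right)} = S + 0 = S$)
$\left(\left(20 + \left(-7 + 5\right) \left(U{\left(3,-2 \right)} + a\right)\right)^{2} + \frac{1}{-133 - 1535}\right)^{2} = \left(\left(20 + \left(-7 + 5\right) \left(3 - 3\right)\right)^{2} + \frac{1}{-133 - 1535}\right)^{2} = \left(\left(20 - 0\right)^{2} + \frac{1}{-1668}\right)^{2} = \left(\left(20 + 0\right)^{2} - \frac{1}{1668}\right)^{2} = \left(20^{2} - \frac{1}{1668}\right)^{2} = \left(400 - \frac{1}{1668}\right)^{2} = \left(\frac{667199}{1668}\right)^{2} = \frac{445154505601}{2782224}$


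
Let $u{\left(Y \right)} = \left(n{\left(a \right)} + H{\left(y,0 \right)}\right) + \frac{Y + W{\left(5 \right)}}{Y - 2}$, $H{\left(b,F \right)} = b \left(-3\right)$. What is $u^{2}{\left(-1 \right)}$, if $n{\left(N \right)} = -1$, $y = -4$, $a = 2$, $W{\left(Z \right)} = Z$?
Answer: $\frac{841}{9} \approx 93.444$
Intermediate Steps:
$H{\left(b,F \right)} = - 3 b$
$u{\left(Y \right)} = 11 + \frac{5 + Y}{-2 + Y}$ ($u{\left(Y \right)} = \left(-1 - -12\right) + \frac{Y + 5}{Y - 2} = \left(-1 + 12\right) + \frac{5 + Y}{-2 + Y} = 11 + \frac{5 + Y}{-2 + Y}$)
$u^{2}{\left(-1 \right)} = \left(\frac{-17 + 12 \left(-1\right)}{-2 - 1}\right)^{2} = \left(\frac{-17 - 12}{-3}\right)^{2} = \left(\left(- \frac{1}{3}\right) \left(-29\right)\right)^{2} = \left(\frac{29}{3}\right)^{2} = \frac{841}{9}$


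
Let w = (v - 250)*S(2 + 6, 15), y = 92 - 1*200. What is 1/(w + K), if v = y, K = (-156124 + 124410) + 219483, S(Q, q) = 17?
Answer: 1/181683 ≈ 5.5041e-6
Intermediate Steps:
y = -108 (y = 92 - 200 = -108)
K = 187769 (K = -31714 + 219483 = 187769)
v = -108
w = -6086 (w = (-108 - 250)*17 = -358*17 = -6086)
1/(w + K) = 1/(-6086 + 187769) = 1/181683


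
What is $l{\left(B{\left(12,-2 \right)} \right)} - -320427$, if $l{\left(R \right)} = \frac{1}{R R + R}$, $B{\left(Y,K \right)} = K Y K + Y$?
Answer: $\frac{1172762821}{3660} \approx 3.2043 \cdot 10^{5}$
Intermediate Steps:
$B{\left(Y,K \right)} = Y + Y K^{2}$ ($B{\left(Y,K \right)} = Y K^{2} + Y = Y + Y K^{2}$)
$l{\left(R \right)} = \frac{1}{R + R^{2}}$ ($l{\left(R \right)} = \frac{1}{R^{2} + R} = \frac{1}{R + R^{2}}$)
$l{\left(B{\left(12,-2 \right)} \right)} - -320427 = \frac{1}{12 \left(1 + \left(-2\right)^{2}\right) \left(1 + 12 \left(1 + \left(-2\right)^{2}\right)\right)} - -320427 = \frac{1}{12 \left(1 + 4\right) \left(1 + 12 \left(1 + 4\right)\right)} + 320427 = \frac{1}{12 \cdot 5 \left(1 + 12 \cdot 5\right)} + 320427 = \frac{1}{60 \left(1 + 60\right)} + 320427 = \frac{1}{60 \cdot 61} + 320427 = \frac{1}{60} \cdot \frac{1}{61} + 320427 = \frac{1}{3660} + 320427 = \frac{1172762821}{3660}$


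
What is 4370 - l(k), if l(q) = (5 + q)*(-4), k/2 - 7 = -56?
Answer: 3998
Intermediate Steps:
k = -98 (k = 14 + 2*(-56) = 14 - 112 = -98)
l(q) = -20 - 4*q
4370 - l(k) = 4370 - (-20 - 4*(-98)) = 4370 - (-20 + 392) = 4370 - 1*372 = 4370 - 372 = 3998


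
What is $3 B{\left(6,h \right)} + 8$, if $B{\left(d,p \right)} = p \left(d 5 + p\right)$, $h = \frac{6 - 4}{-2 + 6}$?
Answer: $\frac{215}{4} \approx 53.75$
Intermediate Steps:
$h = \frac{1}{2}$ ($h = \frac{2}{4} = 2 \cdot \frac{1}{4} = \frac{1}{2} \approx 0.5$)
$B{\left(d,p \right)} = p \left(p + 5 d\right)$ ($B{\left(d,p \right)} = p \left(5 d + p\right) = p \left(p + 5 d\right)$)
$3 B{\left(6,h \right)} + 8 = 3 \frac{\frac{1}{2} + 5 \cdot 6}{2} + 8 = 3 \frac{\frac{1}{2} + 30}{2} + 8 = 3 \cdot \frac{1}{2} \cdot \frac{61}{2} + 8 = 3 \cdot \frac{61}{4} + 8 = \frac{183}{4} + 8 = \frac{215}{4}$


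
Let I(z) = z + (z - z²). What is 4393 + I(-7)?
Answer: 4330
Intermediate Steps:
I(z) = -z² + 2*z
4393 + I(-7) = 4393 - 7*(2 - 1*(-7)) = 4393 - 7*(2 + 7) = 4393 - 7*9 = 4393 - 63 = 4330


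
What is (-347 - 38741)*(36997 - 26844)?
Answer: -396860464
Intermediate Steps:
(-347 - 38741)*(36997 - 26844) = -39088*10153 = -396860464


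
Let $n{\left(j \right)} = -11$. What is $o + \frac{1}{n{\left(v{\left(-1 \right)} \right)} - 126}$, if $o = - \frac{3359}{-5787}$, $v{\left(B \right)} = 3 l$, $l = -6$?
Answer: $\frac{454396}{792819} \approx 0.57314$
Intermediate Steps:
$v{\left(B \right)} = -18$ ($v{\left(B \right)} = 3 \left(-6\right) = -18$)
$o = \frac{3359}{5787}$ ($o = \left(-3359\right) \left(- \frac{1}{5787}\right) = \frac{3359}{5787} \approx 0.58044$)
$o + \frac{1}{n{\left(v{\left(-1 \right)} \right)} - 126} = \frac{3359}{5787} + \frac{1}{-11 - 126} = \frac{3359}{5787} + \frac{1}{-137} = \frac{3359}{5787} - \frac{1}{137} = \frac{454396}{792819}$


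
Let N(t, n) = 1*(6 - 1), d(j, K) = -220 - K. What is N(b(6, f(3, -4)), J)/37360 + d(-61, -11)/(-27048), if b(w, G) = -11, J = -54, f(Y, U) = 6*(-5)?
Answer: 198587/25262832 ≈ 0.0078608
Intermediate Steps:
f(Y, U) = -30
N(t, n) = 5 (N(t, n) = 1*5 = 5)
N(b(6, f(3, -4)), J)/37360 + d(-61, -11)/(-27048) = 5/37360 + (-220 - 1*(-11))/(-27048) = 5*(1/37360) + (-220 + 11)*(-1/27048) = 1/7472 - 209*(-1/27048) = 1/7472 + 209/27048 = 198587/25262832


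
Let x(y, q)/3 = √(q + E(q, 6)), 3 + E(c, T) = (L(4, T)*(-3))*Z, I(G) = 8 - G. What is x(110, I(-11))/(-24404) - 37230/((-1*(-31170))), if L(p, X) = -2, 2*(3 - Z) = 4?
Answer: -1241/1039 - 3*√22/24404 ≈ -1.1950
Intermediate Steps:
Z = 1 (Z = 3 - ½*4 = 3 - 2 = 1)
E(c, T) = 3 (E(c, T) = -3 - 2*(-3)*1 = -3 + 6*1 = -3 + 6 = 3)
x(y, q) = 3*√(3 + q) (x(y, q) = 3*√(q + 3) = 3*√(3 + q))
x(110, I(-11))/(-24404) - 37230/((-1*(-31170))) = (3*√(3 + (8 - 1*(-11))))/(-24404) - 37230/((-1*(-31170))) = (3*√(3 + (8 + 11)))*(-1/24404) - 37230/31170 = (3*√(3 + 19))*(-1/24404) - 37230*1/31170 = (3*√22)*(-1/24404) - 1241/1039 = -3*√22/24404 - 1241/1039 = -1241/1039 - 3*√22/24404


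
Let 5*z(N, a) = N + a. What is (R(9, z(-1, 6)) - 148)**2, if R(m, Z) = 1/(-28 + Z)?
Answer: 15976009/729 ≈ 21915.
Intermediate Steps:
z(N, a) = N/5 + a/5 (z(N, a) = (N + a)/5 = N/5 + a/5)
(R(9, z(-1, 6)) - 148)**2 = (1/(-28 + ((1/5)*(-1) + (1/5)*6)) - 148)**2 = (1/(-28 + (-1/5 + 6/5)) - 148)**2 = (1/(-28 + 1) - 148)**2 = (1/(-27) - 148)**2 = (-1/27 - 148)**2 = (-3997/27)**2 = 15976009/729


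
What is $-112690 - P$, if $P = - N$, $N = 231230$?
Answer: $118540$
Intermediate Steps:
$P = -231230$ ($P = \left(-1\right) 231230 = -231230$)
$-112690 - P = -112690 - -231230 = -112690 + 231230 = 118540$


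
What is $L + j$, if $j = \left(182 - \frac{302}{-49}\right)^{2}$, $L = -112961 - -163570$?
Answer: $\frac{206520609}{2401} \approx 86014.0$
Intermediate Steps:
$L = 50609$ ($L = -112961 + 163570 = 50609$)
$j = \frac{85008400}{2401}$ ($j = \left(182 - - \frac{302}{49}\right)^{2} = \left(182 + \frac{302}{49}\right)^{2} = \left(\frac{9220}{49}\right)^{2} = \frac{85008400}{2401} \approx 35405.0$)
$L + j = 50609 + \frac{85008400}{2401} = \frac{206520609}{2401}$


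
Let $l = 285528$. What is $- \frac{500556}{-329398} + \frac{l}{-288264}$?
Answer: $\frac{1046665055}{1978199689} \approx 0.5291$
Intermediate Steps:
$- \frac{500556}{-329398} + \frac{l}{-288264} = - \frac{500556}{-329398} + \frac{285528}{-288264} = \left(-500556\right) \left(- \frac{1}{329398}\right) + 285528 \left(- \frac{1}{288264}\right) = \frac{250278}{164699} - \frac{11897}{12011} = \frac{1046665055}{1978199689}$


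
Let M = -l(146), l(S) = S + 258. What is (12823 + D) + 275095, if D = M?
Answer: 287514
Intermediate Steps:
l(S) = 258 + S
M = -404 (M = -(258 + 146) = -1*404 = -404)
D = -404
(12823 + D) + 275095 = (12823 - 404) + 275095 = 12419 + 275095 = 287514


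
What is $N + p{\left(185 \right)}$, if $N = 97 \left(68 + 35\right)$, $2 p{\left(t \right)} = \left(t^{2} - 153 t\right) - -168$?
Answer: $13035$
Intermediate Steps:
$p{\left(t \right)} = 84 + \frac{t^{2}}{2} - \frac{153 t}{2}$ ($p{\left(t \right)} = \frac{\left(t^{2} - 153 t\right) - -168}{2} = \frac{\left(t^{2} - 153 t\right) + 168}{2} = \frac{168 + t^{2} - 153 t}{2} = 84 + \frac{t^{2}}{2} - \frac{153 t}{2}$)
$N = 9991$ ($N = 97 \cdot 103 = 9991$)
$N + p{\left(185 \right)} = 9991 + \left(84 + \frac{185^{2}}{2} - \frac{28305}{2}\right) = 9991 + \left(84 + \frac{1}{2} \cdot 34225 - \frac{28305}{2}\right) = 9991 + \left(84 + \frac{34225}{2} - \frac{28305}{2}\right) = 9991 + 3044 = 13035$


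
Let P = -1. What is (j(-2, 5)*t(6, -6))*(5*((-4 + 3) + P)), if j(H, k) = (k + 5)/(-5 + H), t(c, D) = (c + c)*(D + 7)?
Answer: 1200/7 ≈ 171.43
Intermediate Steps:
t(c, D) = 2*c*(7 + D) (t(c, D) = (2*c)*(7 + D) = 2*c*(7 + D))
j(H, k) = (5 + k)/(-5 + H)
(j(-2, 5)*t(6, -6))*(5*((-4 + 3) + P)) = (((5 + 5)/(-5 - 2))*(2*6*(7 - 6)))*(5*((-4 + 3) - 1)) = ((10/(-7))*(2*6*1))*(5*(-1 - 1)) = (-1/7*10*12)*(5*(-2)) = -10/7*12*(-10) = -120/7*(-10) = 1200/7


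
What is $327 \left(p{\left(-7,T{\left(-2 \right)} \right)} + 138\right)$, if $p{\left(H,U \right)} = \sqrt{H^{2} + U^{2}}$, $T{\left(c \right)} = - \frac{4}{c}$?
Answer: $45126 + 327 \sqrt{53} \approx 47507.0$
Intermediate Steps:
$327 \left(p{\left(-7,T{\left(-2 \right)} \right)} + 138\right) = 327 \left(\sqrt{\left(-7\right)^{2} + \left(- \frac{4}{-2}\right)^{2}} + 138\right) = 327 \left(\sqrt{49 + \left(\left(-4\right) \left(- \frac{1}{2}\right)\right)^{2}} + 138\right) = 327 \left(\sqrt{49 + 2^{2}} + 138\right) = 327 \left(\sqrt{49 + 4} + 138\right) = 327 \left(\sqrt{53} + 138\right) = 327 \left(138 + \sqrt{53}\right) = 45126 + 327 \sqrt{53}$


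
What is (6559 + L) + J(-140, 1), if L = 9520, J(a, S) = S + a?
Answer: 15940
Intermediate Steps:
(6559 + L) + J(-140, 1) = (6559 + 9520) + (1 - 140) = 16079 - 139 = 15940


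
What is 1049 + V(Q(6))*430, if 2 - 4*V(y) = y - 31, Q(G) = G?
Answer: 7903/2 ≈ 3951.5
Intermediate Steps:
V(y) = 33/4 - y/4 (V(y) = ½ - (y - 31)/4 = ½ - (-31 + y)/4 = ½ + (31/4 - y/4) = 33/4 - y/4)
1049 + V(Q(6))*430 = 1049 + (33/4 - ¼*6)*430 = 1049 + (33/4 - 3/2)*430 = 1049 + (27/4)*430 = 1049 + 5805/2 = 7903/2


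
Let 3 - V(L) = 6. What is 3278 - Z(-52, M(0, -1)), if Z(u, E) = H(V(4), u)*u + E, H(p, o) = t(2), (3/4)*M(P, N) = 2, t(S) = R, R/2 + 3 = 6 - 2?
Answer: 10138/3 ≈ 3379.3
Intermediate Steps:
V(L) = -3 (V(L) = 3 - 1*6 = 3 - 6 = -3)
R = 2 (R = -6 + 2*(6 - 2) = -6 + 2*4 = -6 + 8 = 2)
t(S) = 2
M(P, N) = 8/3 (M(P, N) = (4/3)*2 = 8/3)
H(p, o) = 2
Z(u, E) = E + 2*u (Z(u, E) = 2*u + E = E + 2*u)
3278 - Z(-52, M(0, -1)) = 3278 - (8/3 + 2*(-52)) = 3278 - (8/3 - 104) = 3278 - 1*(-304/3) = 3278 + 304/3 = 10138/3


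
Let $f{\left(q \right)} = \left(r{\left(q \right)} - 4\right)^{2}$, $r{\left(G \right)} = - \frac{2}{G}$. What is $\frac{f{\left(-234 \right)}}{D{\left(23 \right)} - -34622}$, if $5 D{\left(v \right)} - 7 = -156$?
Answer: $\frac{1090445}{2367663129} \approx 0.00046056$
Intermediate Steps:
$D{\left(v \right)} = - \frac{149}{5}$ ($D{\left(v \right)} = \frac{7}{5} + \frac{1}{5} \left(-156\right) = \frac{7}{5} - \frac{156}{5} = - \frac{149}{5}$)
$f{\left(q \right)} = \left(-4 - \frac{2}{q}\right)^{2}$ ($f{\left(q \right)} = \left(- \frac{2}{q} - 4\right)^{2} = \left(-4 - \frac{2}{q}\right)^{2}$)
$\frac{f{\left(-234 \right)}}{D{\left(23 \right)} - -34622} = \frac{\left(4 + \frac{2}{-234}\right)^{2}}{- \frac{149}{5} - -34622} = \frac{\left(4 + 2 \left(- \frac{1}{234}\right)\right)^{2}}{- \frac{149}{5} + 34622} = \frac{\left(4 - \frac{1}{117}\right)^{2}}{\frac{172961}{5}} = \left(\frac{467}{117}\right)^{2} \cdot \frac{5}{172961} = \frac{218089}{13689} \cdot \frac{5}{172961} = \frac{1090445}{2367663129}$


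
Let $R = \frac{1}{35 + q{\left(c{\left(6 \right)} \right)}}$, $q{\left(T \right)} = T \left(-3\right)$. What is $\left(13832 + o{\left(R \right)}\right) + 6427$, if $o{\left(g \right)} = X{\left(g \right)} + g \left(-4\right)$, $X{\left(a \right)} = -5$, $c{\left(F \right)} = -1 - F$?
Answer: $\frac{283555}{14} \approx 20254.0$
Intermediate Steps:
$q{\left(T \right)} = - 3 T$
$R = \frac{1}{56}$ ($R = \frac{1}{35 - 3 \left(-1 - 6\right)} = \frac{1}{35 - -21} = \frac{1}{35 + 21} = \frac{1}{56} \approx 0.017857$)
$o{\left(g \right)} = -5 - 4 g$ ($o{\left(g \right)} = -5 + g \left(-4\right) = -5 - 4 g$)
$\left(13832 + o{\left(R \right)}\right) + 6427 = \left(13832 - \frac{71}{14}\right) + 6427 = \frac{193577}{14} + 6427 = \frac{283555}{14}$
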